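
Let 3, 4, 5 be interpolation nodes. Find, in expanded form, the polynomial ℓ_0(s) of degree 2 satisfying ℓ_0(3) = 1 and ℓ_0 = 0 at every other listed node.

ℓ_0(s) = (1/2)s^2 - (9/2)s + 10

ℓ_0(s) = (s - 4)(s - 5) / [(-1)·(-2)]
       = (s^2 - 9s + 20) / (2)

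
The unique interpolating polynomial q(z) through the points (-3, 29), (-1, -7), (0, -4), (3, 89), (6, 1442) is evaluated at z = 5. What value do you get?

L_0(5) = (6)·(5)·(2)·(-1)/[(-2)·(-3)·(-6)·(-9)] = -5/27
L_1(5) = (8)·(5)·(2)·(-1)/[(2)·(-1)·(-4)·(-7)] = 10/7
L_2(5) = (8)·(6)·(2)·(-1)/[(3)·(1)·(-3)·(-6)] = -16/9
L_3(5) = (8)·(6)·(5)·(-1)/[(6)·(4)·(3)·(-3)] = 10/9
L_4(5) = (8)·(6)·(5)·(2)/[(9)·(7)·(6)·(3)] = 80/189
Sum: 29·(-5/27) + (-7)·(10/7) + (-4)·(-16/9) + 89·(10/9) + 1442·(80/189) = 701

701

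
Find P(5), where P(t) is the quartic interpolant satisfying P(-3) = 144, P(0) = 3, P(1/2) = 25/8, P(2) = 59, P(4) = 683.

1568

Evaluate each Lagrange basis at t = 5:
L_0(5) = (5)·(9/2)·(3)·(1)/[(-3)·(-7/2)·(-5)·(-7)] = 9/49
L_1(5) = (8)·(9/2)·(3)·(1)/[(3)·(-1/2)·(-2)·(-4)] = -9
L_2(5) = (8)·(5)·(3)·(1)/[(7/2)·(1/2)·(-3/2)·(-7/2)] = 640/49
L_3(5) = (8)·(5)·(9/2)·(1)/[(5)·(2)·(3/2)·(-2)] = -6
L_4(5) = (8)·(5)·(9/2)·(3)/[(7)·(4)·(7/2)·(2)] = 135/49
Sum: 144·(9/49) + 3·(-9) + 25/8·(640/49) + 59·(-6) + 683·(135/49) = 1568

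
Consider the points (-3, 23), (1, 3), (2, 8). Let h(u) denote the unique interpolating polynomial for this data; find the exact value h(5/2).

Using Newton's divided-difference form:
h[-3,1] = (3 - 23) / (1 - (-3)) = -5
h[1,2] = (8 - 3) / (2 - 1) = 5
h[-3,1,2] = (5 - (-5)) / (2 - (-3)) = 2
h(5/2) = 23 + (-5)·(11/2) + 2·(11/2)·(3/2) = 12

12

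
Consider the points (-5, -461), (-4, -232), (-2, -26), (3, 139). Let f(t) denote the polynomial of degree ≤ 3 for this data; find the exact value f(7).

Using Newton's divided-difference form:
f[-5,-4] = (-232 - (-461)) / (-4 - (-5)) = 229
f[-4,-2] = (-26 - (-232)) / (-2 - (-4)) = 103
f[-2,3] = (139 - (-26)) / (3 - (-2)) = 33
f[-5,-4,-2] = (103 - 229) / (-2 - (-5)) = -42
f[-4,-2,3] = (33 - 103) / (3 - (-4)) = -10
f[-5,-4,-2,3] = (-10 - (-42)) / (3 - (-5)) = 4
f(7) = -461 + 229·(12) + (-42)·(12)·(11) + 4·(12)·(11)·(9) = 1495

1495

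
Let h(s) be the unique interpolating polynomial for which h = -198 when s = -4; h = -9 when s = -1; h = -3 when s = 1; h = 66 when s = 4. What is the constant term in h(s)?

L_0(s) = (s + 1)(s - 1)(s - 4) / [-120] = -(1/120)s^3 + (1/30)s^2 + (1/120)s - 1/30
L_1(s) = (s + 4)(s - 1)(s - 4) / [30] = (1/30)s^3 - (1/30)s^2 - (8/15)s + 8/15
L_2(s) = (s + 4)(s + 1)(s - 4) / [-30] = -(1/30)s^3 - (1/30)s^2 + (8/15)s + 8/15
L_3(s) = (s + 4)(s + 1)(s - 1) / [120] = (1/120)s^3 + (1/30)s^2 - (1/120)s - 1/30
h(s) = (-198)·L_0 + (-9)·L_1 + (-3)·L_2 + 66·L_3
Only the constant term is needed; take it from each L_i and combine:
(-198)·(-1/30) + (-9)·(8/15) + (-3)·(8/15) + 66·(-1/30) = -2

-2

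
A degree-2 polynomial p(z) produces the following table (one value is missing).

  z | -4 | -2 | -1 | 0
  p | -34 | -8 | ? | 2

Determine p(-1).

-1

The 3 known values determine p uniquely (degree ≤ 2).
L_0(-1) = (1)·(-1)/[(-2)·(-4)] = -1/8
L_1(-1) = (3)·(-1)/[(2)·(-2)] = 3/4
L_2(-1) = (3)·(1)/[(4)·(2)] = 3/8
Sum: (-34)·(-1/8) + (-8)·(3/4) + 2·(3/8) = -1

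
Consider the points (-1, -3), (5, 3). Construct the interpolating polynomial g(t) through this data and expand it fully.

Build the Lagrange basis polynomials:
L_0(t) = (t - 5) / [-6] = -(1/6)t + 5/6
L_1(t) = (t + 1) / [6] = (1/6)t + 1/6
g(t) = (-3)·L_0 + 3·L_1
  (-3)·L_0(t) = (1/2)t - 5/2
  3·L_1(t) = (1/2)t + 1/2
Adding term by term: t - 2

g(t) = t - 2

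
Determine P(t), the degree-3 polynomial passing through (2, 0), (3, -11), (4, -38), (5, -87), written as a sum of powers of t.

L_0(t) = (t - 3)(t - 4)(t - 5) / [-6] = -(1/6)t^3 + 2t^2 - (47/6)t + 10
L_1(t) = (t - 2)(t - 4)(t - 5) / [2] = (1/2)t^3 - (11/2)t^2 + 19t - 20
L_2(t) = (t - 2)(t - 3)(t - 5) / [-2] = -(1/2)t^3 + 5t^2 - (31/2)t + 15
L_3(t) = (t - 2)(t - 3)(t - 4) / [6] = (1/6)t^3 - (3/2)t^2 + (13/3)t - 4
P(t) = 0·L_0 + (-11)·L_1 + (-38)·L_2 + (-87)·L_3
  0·L_0(t) = 0
  (-11)·L_1(t) = -(11/2)t^3 + (121/2)t^2 - 209t + 220
  (-38)·L_2(t) = 19t^3 - 190t^2 + 589t - 570
  (-87)·L_3(t) = -(29/2)t^3 + (261/2)t^2 - 377t + 348
Adding term by term: -t^3 + t^2 + 3t - 2

P(t) = -t^3 + t^2 + 3t - 2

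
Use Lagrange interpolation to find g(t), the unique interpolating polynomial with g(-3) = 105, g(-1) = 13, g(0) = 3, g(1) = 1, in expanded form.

Build the Lagrange basis polynomials:
L_0(t) = (t + 1)t(t - 1) / [-24] = -(1/24)t^3 + (1/24)t
L_1(t) = (t + 3)t(t - 1) / [4] = (1/4)t^3 + (1/2)t^2 - (3/4)t
L_2(t) = (t + 3)(t + 1)(t - 1) / [-3] = -(1/3)t^3 - t^2 + (1/3)t + 1
L_3(t) = (t + 3)(t + 1)t / [8] = (1/8)t^3 + (1/2)t^2 + (3/8)t
g(t) = 105·L_0 + 13·L_1 + 3·L_2 + 1·L_3
  105·L_0(t) = -(35/8)t^3 + (35/8)t
  13·L_1(t) = (13/4)t^3 + (13/2)t^2 - (39/4)t
  3·L_2(t) = -t^3 - 3t^2 + t + 3
  1·L_3(t) = (1/8)t^3 + (1/2)t^2 + (3/8)t
Adding term by term: -2t^3 + 4t^2 - 4t + 3

g(t) = -2t^3 + 4t^2 - 4t + 3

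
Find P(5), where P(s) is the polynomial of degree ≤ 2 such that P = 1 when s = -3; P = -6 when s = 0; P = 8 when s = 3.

29

Evaluate each Lagrange basis at s = 5:
L_0(5) = (5)·(2)/[(-3)·(-6)] = 5/9
L_1(5) = (8)·(2)/[(3)·(-3)] = -16/9
L_2(5) = (8)·(5)/[(6)·(3)] = 20/9
Sum: 1·(5/9) + (-6)·(-16/9) + 8·(20/9) = 29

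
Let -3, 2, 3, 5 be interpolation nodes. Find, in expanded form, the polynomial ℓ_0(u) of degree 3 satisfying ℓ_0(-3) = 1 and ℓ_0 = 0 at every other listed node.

ℓ_0(u) = (u - 2)(u - 3)(u - 5) / [(-5)·(-6)·(-8)]
       = (u^3 - 10u^2 + 31u - 30) / (-240)

ℓ_0(u) = -(1/240)u^3 + (1/24)u^2 - (31/240)u + 1/8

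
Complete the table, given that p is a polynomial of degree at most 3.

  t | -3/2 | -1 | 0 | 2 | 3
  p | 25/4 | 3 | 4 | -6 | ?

The 4 known values determine p uniquely (degree ≤ 3).
L_0(3) = (4)·(3)·(1)/[(-1/2)·(-3/2)·(-7/2)] = -32/7
L_1(3) = (9/2)·(3)·(1)/[(1/2)·(-1)·(-3)] = 9
L_2(3) = (9/2)·(4)·(1)/[(3/2)·(1)·(-2)] = -6
L_3(3) = (9/2)·(4)·(3)/[(7/2)·(3)·(2)] = 18/7
Sum: 25/4·(-32/7) + 3·(9) + 4·(-6) + (-6)·(18/7) = -41

-41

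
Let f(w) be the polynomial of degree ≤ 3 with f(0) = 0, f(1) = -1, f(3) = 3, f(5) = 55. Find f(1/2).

Using Newton's divided-difference form:
f[0,1] = (-1 - 0) / (1 - 0) = -1
f[1,3] = (3 - (-1)) / (3 - 1) = 2
f[3,5] = (55 - 3) / (5 - 3) = 26
f[0,1,3] = (2 - (-1)) / (3 - 0) = 1
f[1,3,5] = (26 - 2) / (5 - 1) = 6
f[0,1,3,5] = (6 - 1) / (5 - 0) = 1
f(1/2) = 0 + (-1)·(1/2) + 1·(1/2)·(-1/2) + 1·(1/2)·(-1/2)·(-5/2) = -1/8

-1/8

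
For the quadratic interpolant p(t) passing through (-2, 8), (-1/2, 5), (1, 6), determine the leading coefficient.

8/9

L_0(t) = (t + 1/2)(t - 1) / [9/2] = (2/9)t^2 - (1/9)t - 1/9
L_1(t) = (t + 2)(t - 1) / [-9/4] = -(4/9)t^2 - (4/9)t + 8/9
L_2(t) = (t + 2)(t + 1/2) / [9/2] = (2/9)t^2 + (5/9)t + 2/9
p(t) = 8·L_0 + 5·L_1 + 6·L_2
Only the coefficient of t^2 is needed; take it from each L_i and combine:
8·(2/9) + 5·(-4/9) + 6·(2/9) = 8/9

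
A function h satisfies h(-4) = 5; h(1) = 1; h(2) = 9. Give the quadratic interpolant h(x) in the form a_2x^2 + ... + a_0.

h(x) = (22/15)x^2 + (18/5)x - 61/15

Build the Lagrange basis polynomials:
L_0(x) = (x - 1)(x - 2) / [30] = (1/30)x^2 - (1/10)x + 1/15
L_1(x) = (x + 4)(x - 2) / [-5] = -(1/5)x^2 - (2/5)x + 8/5
L_2(x) = (x + 4)(x - 1) / [6] = (1/6)x^2 + (1/2)x - 2/3
h(x) = 5·L_0 + 1·L_1 + 9·L_2
  5·L_0(x) = (1/6)x^2 - (1/2)x + 1/3
  1·L_1(x) = -(1/5)x^2 - (2/5)x + 8/5
  9·L_2(x) = (3/2)x^2 + (9/2)x - 6
Adding term by term: (22/15)x^2 + (18/5)x - 61/15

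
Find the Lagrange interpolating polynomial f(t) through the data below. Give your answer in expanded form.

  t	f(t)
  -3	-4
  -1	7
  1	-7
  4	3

f(t) = (89/120)t^3 - (9/10)t^2 - (929/120)t + 9/10

L_0(t) = (t + 1)(t - 1)(t - 4) / [-56] = -(1/56)t^3 + (1/14)t^2 + (1/56)t - 1/14
L_1(t) = (t + 3)(t - 1)(t - 4) / [20] = (1/20)t^3 - (1/10)t^2 - (11/20)t + 3/5
L_2(t) = (t + 3)(t + 1)(t - 4) / [-24] = -(1/24)t^3 + (13/24)t + 1/2
L_3(t) = (t + 3)(t + 1)(t - 1) / [105] = (1/105)t^3 + (1/35)t^2 - (1/105)t - 1/35
f(t) = (-4)·L_0 + 7·L_1 + (-7)·L_2 + 3·L_3
  (-4)·L_0(t) = (1/14)t^3 - (2/7)t^2 - (1/14)t + 2/7
  7·L_1(t) = (7/20)t^3 - (7/10)t^2 - (77/20)t + 21/5
  (-7)·L_2(t) = (7/24)t^3 - (91/24)t - 7/2
  3·L_3(t) = (1/35)t^3 + (3/35)t^2 - (1/35)t - 3/35
Adding term by term: (89/120)t^3 - (9/10)t^2 - (929/120)t + 9/10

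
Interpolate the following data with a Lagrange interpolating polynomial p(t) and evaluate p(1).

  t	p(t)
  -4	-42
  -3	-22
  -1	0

-2

Evaluate each Lagrange basis at t = 1:
L_0(1) = (4)·(2)/[(-1)·(-3)] = 8/3
L_1(1) = (5)·(2)/[(1)·(-2)] = -5
L_2(1) = (5)·(4)/[(3)·(2)] = 10/3
Sum: (-42)·(8/3) + (-22)·(-5) + 0 = -2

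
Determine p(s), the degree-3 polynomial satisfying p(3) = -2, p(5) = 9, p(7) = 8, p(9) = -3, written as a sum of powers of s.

Build the Lagrange basis polynomials:
L_0(s) = (s - 5)(s - 7)(s - 9) / [-48] = -(1/48)s^3 + (7/16)s^2 - (143/48)s + 105/16
L_1(s) = (s - 3)(s - 7)(s - 9) / [16] = (1/16)s^3 - (19/16)s^2 + (111/16)s - 189/16
L_2(s) = (s - 3)(s - 5)(s - 9) / [-16] = -(1/16)s^3 + (17/16)s^2 - (87/16)s + 135/16
L_3(s) = (s - 3)(s - 5)(s - 7) / [48] = (1/48)s^3 - (5/16)s^2 + (71/48)s - 35/16
p(s) = (-2)·L_0 + 9·L_1 + 8·L_2 + (-3)·L_3
  (-2)·L_0(s) = (1/24)s^3 - (7/8)s^2 + (143/24)s - 105/8
  9·L_1(s) = (9/16)s^3 - (171/16)s^2 + (999/16)s - 1701/16
  8·L_2(s) = -(1/2)s^3 + (17/2)s^2 - (87/2)s + 135/2
  (-3)·L_3(s) = -(1/16)s^3 + (15/16)s^2 - (71/16)s + 105/16
Adding term by term: (1/24)s^3 - (17/8)s^2 + (491/24)s - 363/8

p(s) = (1/24)s^3 - (17/8)s^2 + (491/24)s - 363/8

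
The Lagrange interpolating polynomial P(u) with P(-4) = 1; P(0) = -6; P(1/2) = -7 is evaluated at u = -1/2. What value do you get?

-181/36

Evaluate each Lagrange basis at u = -1/2:
L_0(-1/2) = (-1/2)·(-1)/[(-4)·(-9/2)] = 1/36
L_1(-1/2) = (7/2)·(-1)/[(4)·(-1/2)] = 7/4
L_2(-1/2) = (7/2)·(-1/2)/[(9/2)·(1/2)] = -7/9
Sum: 1·(1/36) + (-6)·(7/4) + (-7)·(-7/9) = -181/36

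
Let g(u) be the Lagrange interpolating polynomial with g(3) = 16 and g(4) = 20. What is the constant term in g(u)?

L_0(u) = (u - 4) / [-1] = -u + 4
L_1(u) = (u - 3) / [1] = u - 3
g(u) = 16·L_0 + 20·L_1
Only the constant term is needed; take it from each L_i and combine:
16·(4) + 20·(-3) = 4

4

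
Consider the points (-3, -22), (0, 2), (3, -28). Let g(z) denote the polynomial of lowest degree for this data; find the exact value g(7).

L_0(7) = (7)·(4)/[(-3)·(-6)] = 14/9
L_1(7) = (10)·(4)/[(3)·(-3)] = -40/9
L_2(7) = (10)·(7)/[(6)·(3)] = 35/9
Sum: (-22)·(14/9) + 2·(-40/9) + (-28)·(35/9) = -152

-152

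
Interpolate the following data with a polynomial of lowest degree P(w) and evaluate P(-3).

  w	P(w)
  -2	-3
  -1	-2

L_0(-3) = (-2)/[(-1)] = 2
L_1(-3) = (-1)/[(1)] = -1
Sum: (-3)·(2) + (-2)·(-1) = -4

-4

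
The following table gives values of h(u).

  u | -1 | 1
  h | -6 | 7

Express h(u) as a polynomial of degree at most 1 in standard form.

h(u) = (13/2)u + 1/2

L_0(u) = (u - 1) / [-2] = -(1/2)u + 1/2
L_1(u) = (u + 1) / [2] = (1/2)u + 1/2
h(u) = (-6)·L_0 + 7·L_1
  (-6)·L_0(u) = 3u - 3
  7·L_1(u) = (7/2)u + 7/2
Adding term by term: (13/2)u + 1/2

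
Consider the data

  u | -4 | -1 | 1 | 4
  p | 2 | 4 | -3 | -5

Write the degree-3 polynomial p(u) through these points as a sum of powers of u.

p(u) = (7/40)u^3 - (2/15)u^2 - (147/40)u + 19/30

Build the Lagrange basis polynomials:
L_0(u) = (u + 1)(u - 1)(u - 4) / [-120] = -(1/120)u^3 + (1/30)u^2 + (1/120)u - 1/30
L_1(u) = (u + 4)(u - 1)(u - 4) / [30] = (1/30)u^3 - (1/30)u^2 - (8/15)u + 8/15
L_2(u) = (u + 4)(u + 1)(u - 4) / [-30] = -(1/30)u^3 - (1/30)u^2 + (8/15)u + 8/15
L_3(u) = (u + 4)(u + 1)(u - 1) / [120] = (1/120)u^3 + (1/30)u^2 - (1/120)u - 1/30
p(u) = 2·L_0 + 4·L_1 + (-3)·L_2 + (-5)·L_3
  2·L_0(u) = -(1/60)u^3 + (1/15)u^2 + (1/60)u - 1/15
  4·L_1(u) = (2/15)u^3 - (2/15)u^2 - (32/15)u + 32/15
  (-3)·L_2(u) = (1/10)u^3 + (1/10)u^2 - (8/5)u - 8/5
  (-5)·L_3(u) = -(1/24)u^3 - (1/6)u^2 + (1/24)u + 1/6
Adding term by term: (7/40)u^3 - (2/15)u^2 - (147/40)u + 19/30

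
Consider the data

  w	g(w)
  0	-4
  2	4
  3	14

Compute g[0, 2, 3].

g[0,2] = (4 - (-4)) / (2 - 0) = 4
g[2,3] = (14 - 4) / (3 - 2) = 10
g[0,2,3] = (10 - 4) / (3 - 0) = 2

2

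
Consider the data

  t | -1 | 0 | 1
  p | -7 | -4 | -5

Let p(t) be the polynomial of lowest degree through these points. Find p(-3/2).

-10

Evaluate each Lagrange basis at t = -3/2:
L_0(-3/2) = (-3/2)·(-5/2)/[(-1)·(-2)] = 15/8
L_1(-3/2) = (-1/2)·(-5/2)/[(1)·(-1)] = -5/4
L_2(-3/2) = (-1/2)·(-3/2)/[(2)·(1)] = 3/8
Sum: (-7)·(15/8) + (-4)·(-5/4) + (-5)·(3/8) = -10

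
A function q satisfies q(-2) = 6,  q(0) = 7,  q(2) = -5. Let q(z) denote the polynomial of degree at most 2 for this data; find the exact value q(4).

-30

Using Newton's divided-difference form:
q[-2,0] = (7 - 6) / (0 - (-2)) = 1/2
q[0,2] = (-5 - 7) / (2 - 0) = -6
q[-2,0,2] = (-6 - 1/2) / (2 - (-2)) = -13/8
q(4) = 6 + (1/2)·(6) + (-13/8)·(6)·(4) = -30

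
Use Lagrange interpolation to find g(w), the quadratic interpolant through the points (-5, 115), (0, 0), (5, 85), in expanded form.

g(w) = 4w^2 - 3w

L_0(w) = w(w - 5) / [50] = (1/50)w^2 - (1/10)w
L_1(w) = (w + 5)(w - 5) / [-25] = -(1/25)w^2 + 1
L_2(w) = (w + 5)w / [50] = (1/50)w^2 + (1/10)w
g(w) = 115·L_0 + 0·L_1 + 85·L_2
  115·L_0(w) = (23/10)w^2 - (23/2)w
  0·L_1(w) = 0
  85·L_2(w) = (17/10)w^2 + (17/2)w
Adding term by term: 4w^2 - 3w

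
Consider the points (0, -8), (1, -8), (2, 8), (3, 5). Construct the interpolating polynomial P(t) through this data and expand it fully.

P(t) = -(35/6)t^3 + (51/2)t^2 - (59/3)t - 8

L_0(t) = (t - 1)(t - 2)(t - 3) / [-6] = -(1/6)t^3 + t^2 - (11/6)t + 1
L_1(t) = t(t - 2)(t - 3) / [2] = (1/2)t^3 - (5/2)t^2 + 3t
L_2(t) = t(t - 1)(t - 3) / [-2] = -(1/2)t^3 + 2t^2 - (3/2)t
L_3(t) = t(t - 1)(t - 2) / [6] = (1/6)t^3 - (1/2)t^2 + (1/3)t
P(t) = (-8)·L_0 + (-8)·L_1 + 8·L_2 + 5·L_3
  (-8)·L_0(t) = (4/3)t^3 - 8t^2 + (44/3)t - 8
  (-8)·L_1(t) = -4t^3 + 20t^2 - 24t
  8·L_2(t) = -4t^3 + 16t^2 - 12t
  5·L_3(t) = (5/6)t^3 - (5/2)t^2 + (5/3)t
Adding term by term: -(35/6)t^3 + (51/2)t^2 - (59/3)t - 8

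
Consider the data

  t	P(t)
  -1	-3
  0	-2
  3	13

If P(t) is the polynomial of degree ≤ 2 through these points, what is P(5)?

Evaluate each Lagrange basis at t = 5:
L_0(5) = (5)·(2)/[(-1)·(-4)] = 5/2
L_1(5) = (6)·(2)/[(1)·(-3)] = -4
L_2(5) = (6)·(5)/[(4)·(3)] = 5/2
Sum: (-3)·(5/2) + (-2)·(-4) + 13·(5/2) = 33

33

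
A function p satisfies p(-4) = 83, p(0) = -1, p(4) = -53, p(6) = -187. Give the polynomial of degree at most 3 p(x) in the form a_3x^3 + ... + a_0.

p(x) = -x^3 + x^2 - x - 1

Build the Lagrange basis polynomials:
L_0(x) = x(x - 4)(x - 6) / [-320] = -(1/320)x^3 + (1/32)x^2 - (3/40)x
L_1(x) = (x + 4)(x - 4)(x - 6) / [96] = (1/96)x^3 - (1/16)x^2 - (1/6)x + 1
L_2(x) = (x + 4)x(x - 6) / [-64] = -(1/64)x^3 + (1/32)x^2 + (3/8)x
L_3(x) = (x + 4)x(x - 4) / [120] = (1/120)x^3 - (2/15)x
p(x) = 83·L_0 + (-1)·L_1 + (-53)·L_2 + (-187)·L_3
  83·L_0(x) = -(83/320)x^3 + (83/32)x^2 - (249/40)x
  (-1)·L_1(x) = -(1/96)x^3 + (1/16)x^2 + (1/6)x - 1
  (-53)·L_2(x) = (53/64)x^3 - (53/32)x^2 - (159/8)x
  (-187)·L_3(x) = -(187/120)x^3 + (374/15)x
Adding term by term: -x^3 + x^2 - x - 1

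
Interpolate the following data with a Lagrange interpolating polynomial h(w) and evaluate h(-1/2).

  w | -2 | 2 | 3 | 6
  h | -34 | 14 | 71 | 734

11/4

Evaluate each Lagrange basis at w = -1/2:
L_0(-1/2) = (-5/2)·(-7/2)·(-13/2)/[(-4)·(-5)·(-8)] = 91/256
L_1(-1/2) = (3/2)·(-7/2)·(-13/2)/[(4)·(-1)·(-4)] = 273/128
L_2(-1/2) = (3/2)·(-5/2)·(-13/2)/[(5)·(1)·(-3)] = -13/8
L_3(-1/2) = (3/2)·(-5/2)·(-7/2)/[(8)·(4)·(3)] = 35/256
Sum: (-34)·(91/256) + 14·(273/128) + 71·(-13/8) + 734·(35/256) = 11/4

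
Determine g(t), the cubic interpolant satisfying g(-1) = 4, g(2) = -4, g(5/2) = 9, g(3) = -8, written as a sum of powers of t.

L_0(t) = (t - 2)(t - 5/2)(t - 3) / [-42] = -(1/42)t^3 + (5/28)t^2 - (37/84)t + 5/14
L_1(t) = (t + 1)(t - 5/2)(t - 3) / [3/2] = (2/3)t^3 - 3t^2 + (4/3)t + 5
L_2(t) = (t + 1)(t - 2)(t - 3) / [-7/8] = -(8/7)t^3 + (32/7)t^2 - (8/7)t - 48/7
L_3(t) = (t + 1)(t - 2)(t - 5/2) / [2] = (1/2)t^3 - (7/4)t^2 + (1/4)t + 5/2
g(t) = 4·L_0 + (-4)·L_1 + 9·L_2 + (-8)·L_3
  4·L_0(t) = -(2/21)t^3 + (5/7)t^2 - (37/21)t + 10/7
  (-4)·L_1(t) = -(8/3)t^3 + 12t^2 - (16/3)t - 20
  9·L_2(t) = -(72/7)t^3 + (288/7)t^2 - (72/7)t - 432/7
  (-8)·L_3(t) = -4t^3 + 14t^2 - 2t - 20
Adding term by term: -(358/21)t^3 + (475/7)t^2 - (407/21)t - 702/7

g(t) = -(358/21)t^3 + (475/7)t^2 - (407/21)t - 702/7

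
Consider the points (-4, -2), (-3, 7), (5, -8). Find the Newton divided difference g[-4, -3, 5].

-29/24

g[-4,-3] = (7 - (-2)) / (-3 - (-4)) = 9
g[-3,5] = (-8 - 7) / (5 - (-3)) = -15/8
g[-4,-3,5] = (-15/8 - 9) / (5 - (-4)) = -29/24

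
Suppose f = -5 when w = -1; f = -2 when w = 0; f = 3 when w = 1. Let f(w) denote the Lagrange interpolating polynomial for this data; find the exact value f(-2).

Evaluate each Lagrange basis at w = -2:
L_0(-2) = (-2)·(-3)/[(-1)·(-2)] = 3
L_1(-2) = (-1)·(-3)/[(1)·(-1)] = -3
L_2(-2) = (-1)·(-2)/[(2)·(1)] = 1
Sum: (-5)·(3) + (-2)·(-3) + 3·(1) = -6

-6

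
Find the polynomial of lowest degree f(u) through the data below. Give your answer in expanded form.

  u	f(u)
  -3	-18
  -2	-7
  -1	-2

Newton's divided differences:
f[-3,-2] = (-7 - (-18)) / (-2 - (-3)) = 11
f[-2,-1] = (-2 - (-7)) / (-1 - (-2)) = 5
f[-3,-2,-1] = (5 - 11) / (-1 - (-3)) = -3
f(u) = -18 + 11·(u + 3) + (-3)·(u + 3)(u + 2)
Expanding: f(u) = -3u^2 - 4u - 3

f(u) = -3u^2 - 4u - 3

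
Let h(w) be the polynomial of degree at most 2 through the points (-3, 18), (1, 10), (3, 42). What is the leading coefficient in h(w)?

3

The leading coefficient equals the top divided difference h[-3,1,3].
h[-3,1] = (10 - 18) / (1 - (-3)) = -2
h[1,3] = (42 - 10) / (3 - 1) = 16
h[-3,1,3] = (16 - (-2)) / (3 - (-3)) = 3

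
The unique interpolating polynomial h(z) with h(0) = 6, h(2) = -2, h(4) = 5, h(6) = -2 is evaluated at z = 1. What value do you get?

Evaluate each Lagrange basis at z = 1:
L_0(1) = (-1)·(-3)·(-5)/[(-2)·(-4)·(-6)] = 5/16
L_1(1) = (1)·(-3)·(-5)/[(2)·(-2)·(-4)] = 15/16
L_2(1) = (1)·(-1)·(-5)/[(4)·(2)·(-2)] = -5/16
L_3(1) = (1)·(-1)·(-3)/[(6)·(4)·(2)] = 1/16
Sum: 6·(5/16) + (-2)·(15/16) + 5·(-5/16) + (-2)·(1/16) = -27/16

-27/16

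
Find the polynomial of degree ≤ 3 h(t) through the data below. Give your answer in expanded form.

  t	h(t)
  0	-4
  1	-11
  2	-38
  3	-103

Newton's divided differences:
h[0,1] = (-11 - (-4)) / (1 - 0) = -7
h[1,2] = (-38 - (-11)) / (2 - 1) = -27
h[2,3] = (-103 - (-38)) / (3 - 2) = -65
h[0,1,2] = (-27 - (-7)) / (2 - 0) = -10
h[1,2,3] = (-65 - (-27)) / (3 - 1) = -19
h[0,1,2,3] = (-19 - (-10)) / (3 - 0) = -3
h(t) = -4 + (-7)·t + (-10)·t(t - 1) + (-3)·t(t - 1)(t - 2)
Expanding: h(t) = -3t^3 - t^2 - 3t - 4

h(t) = -3t^3 - t^2 - 3t - 4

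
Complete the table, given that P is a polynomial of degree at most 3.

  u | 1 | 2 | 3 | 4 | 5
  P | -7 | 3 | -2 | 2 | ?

The 4 known values determine P uniquely (degree ≤ 3).
Evaluate each Lagrange basis at u = 5:
L_0(5) = (3)·(2)·(1)/[(-1)·(-2)·(-3)] = -1
L_1(5) = (4)·(2)·(1)/[(1)·(-1)·(-2)] = 4
L_2(5) = (4)·(3)·(1)/[(2)·(1)·(-1)] = -6
L_3(5) = (4)·(3)·(2)/[(3)·(2)·(1)] = 4
Sum: (-7)·(-1) + 3·(4) + (-2)·(-6) + 2·(4) = 39

39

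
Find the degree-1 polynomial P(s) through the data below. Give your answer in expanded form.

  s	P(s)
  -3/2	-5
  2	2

Build the Lagrange basis polynomials:
L_0(s) = (s - 2) / [-7/2] = -(2/7)s + 4/7
L_1(s) = (s + 3/2) / [7/2] = (2/7)s + 3/7
P(s) = (-5)·L_0 + 2·L_1
  (-5)·L_0(s) = (10/7)s - 20/7
  2·L_1(s) = (4/7)s + 6/7
Adding term by term: 2s - 2

P(s) = 2s - 2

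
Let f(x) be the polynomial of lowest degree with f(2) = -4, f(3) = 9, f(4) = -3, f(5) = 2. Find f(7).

231

Using Newton's divided-difference form:
f[2,3] = (9 - (-4)) / (3 - 2) = 13
f[3,4] = (-3 - 9) / (4 - 3) = -12
f[4,5] = (2 - (-3)) / (5 - 4) = 5
f[2,3,4] = (-12 - 13) / (4 - 2) = -25/2
f[3,4,5] = (5 - (-12)) / (5 - 3) = 17/2
f[2,3,4,5] = (17/2 - (-25/2)) / (5 - 2) = 7
f(7) = -4 + 13·(5) + (-25/2)·(5)·(4) + 7·(5)·(4)·(3) = 231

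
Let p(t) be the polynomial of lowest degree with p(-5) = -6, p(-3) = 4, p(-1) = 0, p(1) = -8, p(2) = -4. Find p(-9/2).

Evaluate each Lagrange basis at t = -9/2:
L_0(-9/2) = (-3/2)·(-7/2)·(-11/2)·(-13/2)/[(-2)·(-4)·(-6)·(-7)] = 143/256
L_1(-9/2) = (1/2)·(-7/2)·(-11/2)·(-13/2)/[(2)·(-2)·(-4)·(-5)] = 1001/1280
L_2(-9/2) = (1/2)·(-3/2)·(-11/2)·(-13/2)/[(4)·(2)·(-2)·(-3)] = -143/256
L_3(-9/2) = (1/2)·(-3/2)·(-7/2)·(-13/2)/[(6)·(4)·(2)·(-1)] = 91/256
L_4(-9/2) = (1/2)·(-3/2)·(-7/2)·(-11/2)/[(7)·(5)·(3)·(1)] = -11/80
Sum: (-6)·(143/256) + 4·(1001/1280) + 0 + (-8)·(91/256) + (-4)·(-11/80) = -1611/640

-1611/640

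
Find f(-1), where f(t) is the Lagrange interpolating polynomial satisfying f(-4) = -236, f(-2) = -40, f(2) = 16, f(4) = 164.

-11

Evaluate each Lagrange basis at t = -1:
L_0(-1) = (1)·(-3)·(-5)/[(-2)·(-6)·(-8)] = -5/32
L_1(-1) = (3)·(-3)·(-5)/[(2)·(-4)·(-6)] = 15/16
L_2(-1) = (3)·(1)·(-5)/[(6)·(4)·(-2)] = 5/16
L_3(-1) = (3)·(1)·(-3)/[(8)·(6)·(2)] = -3/32
Sum: (-236)·(-5/32) + (-40)·(15/16) + 16·(5/16) + 164·(-3/32) = -11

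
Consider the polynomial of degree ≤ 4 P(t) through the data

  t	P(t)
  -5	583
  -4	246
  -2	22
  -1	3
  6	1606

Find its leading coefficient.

L_0(t) = (t + 4)(t + 2)(t + 1)(t - 6) / [132] = (1/132)t^4 + (1/132)t^3 - (7/33)t^2 - (19/33)t - 4/11
L_1(t) = (t + 5)(t + 2)(t + 1)(t - 6) / [-60] = -(1/60)t^4 - (1/30)t^3 + (31/60)t^2 + (23/15)t + 1
L_2(t) = (t + 5)(t + 4)(t + 1)(t - 6) / [48] = (1/48)t^4 + (1/12)t^3 - (31/48)t^2 - (77/24)t - 5/2
L_3(t) = (t + 5)(t + 4)(t + 2)(t - 6) / [-84] = -(1/84)t^4 - (5/84)t^3 + (1/3)t^2 + (47/21)t + 20/7
L_4(t) = (t + 5)(t + 4)(t + 2)(t + 1) / [6160] = (1/6160)t^4 + (3/1540)t^3 + (7/880)t^2 + (39/3080)t + 1/154
P(t) = 583·L_0 + 246·L_1 + 22·L_2 + 3·L_3 + 1606·L_4
Only the coefficient of t^4 is needed; take it from each L_i and combine:
583·(1/132) + 246·(-1/60) + 22·(1/48) + 3·(-1/84) + 1606·(1/6160) = 1

1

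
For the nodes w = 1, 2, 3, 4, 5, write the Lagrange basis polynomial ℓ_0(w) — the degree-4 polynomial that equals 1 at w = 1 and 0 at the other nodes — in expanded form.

ℓ_0(w) = (w - 2)(w - 3)(w - 4)(w - 5) / [(-1)·(-2)·(-3)·(-4)]
       = (w^4 - 14w^3 + 71w^2 - 154w + 120) / (24)

ℓ_0(w) = (1/24)w^4 - (7/12)w^3 + (71/24)w^2 - (77/12)w + 5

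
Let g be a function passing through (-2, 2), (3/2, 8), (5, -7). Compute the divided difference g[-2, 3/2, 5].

g[-2,3/2] = (8 - 2) / (3/2 - (-2)) = 12/7
g[3/2,5] = (-7 - 8) / (5 - 3/2) = -30/7
g[-2,3/2,5] = (-30/7 - 12/7) / (5 - (-2)) = -6/7

-6/7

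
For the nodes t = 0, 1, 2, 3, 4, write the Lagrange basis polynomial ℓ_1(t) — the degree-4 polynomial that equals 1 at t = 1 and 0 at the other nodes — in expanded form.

ℓ_1(t) = -(1/6)t^4 + (3/2)t^3 - (13/3)t^2 + 4t

ℓ_1(t) = t(t - 2)(t - 3)(t - 4) / [(1)·(-1)·(-2)·(-3)]
       = (t^4 - 9t^3 + 26t^2 - 24t) / (-6)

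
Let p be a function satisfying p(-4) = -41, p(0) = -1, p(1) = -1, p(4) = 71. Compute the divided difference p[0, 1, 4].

6

p[0,1] = (-1 - (-1)) / (1 - 0) = 0
p[1,4] = (71 - (-1)) / (4 - 1) = 24
p[0,1,4] = (24 - 0) / (4 - 0) = 6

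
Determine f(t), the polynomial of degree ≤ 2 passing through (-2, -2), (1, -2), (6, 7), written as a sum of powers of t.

Newton's divided differences:
f[-2,1] = (-2 - (-2)) / (1 - (-2)) = 0
f[1,6] = (7 - (-2)) / (6 - 1) = 9/5
f[-2,1,6] = (9/5 - 0) / (6 - (-2)) = 9/40
f(t) = -2 + (9/40)·(t + 2)(t - 1)
Expanding: f(t) = (9/40)t^2 + (9/40)t - 49/20

f(t) = (9/40)t^2 + (9/40)t - 49/20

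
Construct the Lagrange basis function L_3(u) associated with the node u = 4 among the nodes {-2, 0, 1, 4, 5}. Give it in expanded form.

L_3(u) = (u + 2)u(u - 1)(u - 5) / [(6)·(4)·(3)·(-1)]
       = (u^4 - 4u^3 - 7u^2 + 10u) / (-72)

L_3(u) = -(1/72)u^4 + (1/18)u^3 + (7/72)u^2 - (5/36)u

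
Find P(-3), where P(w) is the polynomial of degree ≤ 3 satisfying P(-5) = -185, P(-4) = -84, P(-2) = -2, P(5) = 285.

-27

L_0(-3) = (1)·(-1)·(-8)/[(-1)·(-3)·(-10)] = -4/15
L_1(-3) = (2)·(-1)·(-8)/[(1)·(-2)·(-9)] = 8/9
L_2(-3) = (2)·(1)·(-8)/[(3)·(2)·(-7)] = 8/21
L_3(-3) = (2)·(1)·(-1)/[(10)·(9)·(7)] = -1/315
Sum: (-185)·(-4/15) + (-84)·(8/9) + (-2)·(8/21) + 285·(-1/315) = -27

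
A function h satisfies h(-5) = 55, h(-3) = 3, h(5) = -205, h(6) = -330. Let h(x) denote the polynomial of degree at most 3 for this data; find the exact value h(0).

Evaluate each Lagrange basis at x = 0:
L_0(0) = (3)·(-5)·(-6)/[(-2)·(-10)·(-11)] = -9/22
L_1(0) = (5)·(-5)·(-6)/[(2)·(-8)·(-9)] = 25/24
L_2(0) = (5)·(3)·(-6)/[(10)·(8)·(-1)] = 9/8
L_3(0) = (5)·(3)·(-5)/[(11)·(9)·(1)] = -25/33
Sum: 55·(-9/22) + 3·(25/24) + (-205)·(9/8) + (-330)·(-25/33) = 0

0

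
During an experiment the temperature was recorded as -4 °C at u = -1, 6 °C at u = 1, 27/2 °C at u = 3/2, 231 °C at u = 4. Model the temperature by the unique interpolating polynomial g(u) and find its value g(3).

Evaluate each Lagrange basis at u = 3:
L_0(3) = (2)·(3/2)·(-1)/[(-2)·(-5/2)·(-5)] = 3/25
L_1(3) = (4)·(3/2)·(-1)/[(2)·(-1/2)·(-3)] = -2
L_2(3) = (4)·(2)·(-1)/[(5/2)·(1/2)·(-5/2)] = 64/25
L_3(3) = (4)·(2)·(3/2)/[(5)·(3)·(5/2)] = 8/25
Sum: (-4)·(3/25) + 6·(-2) + 27/2·(64/25) + 231·(8/25) = 96

96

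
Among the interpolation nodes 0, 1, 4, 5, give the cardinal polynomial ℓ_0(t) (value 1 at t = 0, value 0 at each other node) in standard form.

ℓ_0(t) = (t - 1)(t - 4)(t - 5) / [(-1)·(-4)·(-5)]
       = (t^3 - 10t^2 + 29t - 20) / (-20)

ℓ_0(t) = -(1/20)t^3 + (1/2)t^2 - (29/20)t + 1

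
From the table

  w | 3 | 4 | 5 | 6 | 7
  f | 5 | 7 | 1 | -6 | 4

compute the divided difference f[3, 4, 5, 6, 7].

11/24

f[3,4] = (7 - 5) / (4 - 3) = 2
f[4,5] = (1 - 7) / (5 - 4) = -6
f[5,6] = (-6 - 1) / (6 - 5) = -7
f[6,7] = (4 - (-6)) / (7 - 6) = 10
f[3,4,5] = (-6 - 2) / (5 - 3) = -4
f[4,5,6] = (-7 - (-6)) / (6 - 4) = -1/2
f[5,6,7] = (10 - (-7)) / (7 - 5) = 17/2
f[3,4,5,6] = (-1/2 - (-4)) / (6 - 3) = 7/6
f[4,5,6,7] = (17/2 - (-1/2)) / (7 - 4) = 3
f[3,4,5,6,7] = (3 - 7/6) / (7 - 3) = 11/24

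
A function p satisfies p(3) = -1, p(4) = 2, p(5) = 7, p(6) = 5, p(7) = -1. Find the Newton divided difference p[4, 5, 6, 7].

1/2

p[4,5] = (7 - 2) / (5 - 4) = 5
p[5,6] = (5 - 7) / (6 - 5) = -2
p[6,7] = (-1 - 5) / (7 - 6) = -6
p[4,5,6] = (-2 - 5) / (6 - 4) = -7/2
p[5,6,7] = (-6 - (-2)) / (7 - 5) = -2
p[4,5,6,7] = (-2 - (-7/2)) / (7 - 4) = 1/2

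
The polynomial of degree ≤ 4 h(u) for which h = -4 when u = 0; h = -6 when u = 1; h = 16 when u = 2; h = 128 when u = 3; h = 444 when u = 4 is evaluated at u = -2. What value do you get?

Evaluate each Lagrange basis at u = -2:
L_0(-2) = (-3)·(-4)·(-5)·(-6)/[(-1)·(-2)·(-3)·(-4)] = 15
L_1(-2) = (-2)·(-4)·(-5)·(-6)/[(1)·(-1)·(-2)·(-3)] = -40
L_2(-2) = (-2)·(-3)·(-5)·(-6)/[(2)·(1)·(-1)·(-2)] = 45
L_3(-2) = (-2)·(-3)·(-4)·(-6)/[(3)·(2)·(1)·(-1)] = -24
L_4(-2) = (-2)·(-3)·(-4)·(-5)/[(4)·(3)·(2)·(1)] = 5
Sum: (-4)·(15) + (-6)·(-40) + 16·(45) + 128·(-24) + 444·(5) = 48

48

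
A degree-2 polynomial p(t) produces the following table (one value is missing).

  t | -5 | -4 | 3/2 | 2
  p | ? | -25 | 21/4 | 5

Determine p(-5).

-37

The 3 known values determine p uniquely (degree ≤ 2).
Evaluate each Lagrange basis at t = -5:
L_0(-5) = (-13/2)·(-7)/[(-11/2)·(-6)] = 91/66
L_1(-5) = (-1)·(-7)/[(11/2)·(-1/2)] = -28/11
L_2(-5) = (-1)·(-13/2)/[(6)·(1/2)] = 13/6
Sum: (-25)·(91/66) + 21/4·(-28/11) + 5·(13/6) = -37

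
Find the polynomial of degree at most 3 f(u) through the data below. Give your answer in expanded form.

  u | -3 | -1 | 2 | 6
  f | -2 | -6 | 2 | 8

f(u) = -(11/90)u^3 + (31/45)u^2 + (211/90)u - 67/15

Newton's divided differences:
f[-3,-1] = (-6 - (-2)) / (-1 - (-3)) = -2
f[-1,2] = (2 - (-6)) / (2 - (-1)) = 8/3
f[2,6] = (8 - 2) / (6 - 2) = 3/2
f[-3,-1,2] = (8/3 - (-2)) / (2 - (-3)) = 14/15
f[-1,2,6] = (3/2 - 8/3) / (6 - (-1)) = -1/6
f[-3,-1,2,6] = (-1/6 - 14/15) / (6 - (-3)) = -11/90
f(u) = -2 + (-2)·(u + 3) + (14/15)·(u + 3)(u + 1) + (-11/90)·(u + 3)(u + 1)(u - 2)
Expanding: f(u) = -(11/90)u^3 + (31/45)u^2 + (211/90)u - 67/15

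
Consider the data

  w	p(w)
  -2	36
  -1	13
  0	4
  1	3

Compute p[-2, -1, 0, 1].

-1

p[-2,-1] = (13 - 36) / (-1 - (-2)) = -23
p[-1,0] = (4 - 13) / (0 - (-1)) = -9
p[0,1] = (3 - 4) / (1 - 0) = -1
p[-2,-1,0] = (-9 - (-23)) / (0 - (-2)) = 7
p[-1,0,1] = (-1 - (-9)) / (1 - (-1)) = 4
p[-2,-1,0,1] = (4 - 7) / (1 - (-2)) = -1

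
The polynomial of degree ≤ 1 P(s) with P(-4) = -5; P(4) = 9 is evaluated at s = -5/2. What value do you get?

-19/8

L_0(-5/2) = (-13/2)/[(-8)] = 13/16
L_1(-5/2) = (3/2)/[(8)] = 3/16
Sum: (-5)·(13/16) + 9·(3/16) = -19/8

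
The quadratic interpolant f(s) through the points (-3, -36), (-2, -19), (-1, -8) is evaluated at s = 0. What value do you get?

Evaluate each Lagrange basis at s = 0:
L_0(0) = (2)·(1)/[(-1)·(-2)] = 1
L_1(0) = (3)·(1)/[(1)·(-1)] = -3
L_2(0) = (3)·(2)/[(2)·(1)] = 3
Sum: (-36)·(1) + (-19)·(-3) + (-8)·(3) = -3

-3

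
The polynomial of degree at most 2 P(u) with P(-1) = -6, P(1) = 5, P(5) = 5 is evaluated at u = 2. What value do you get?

31/4

Using Newton's divided-difference form:
P[-1,1] = (5 - (-6)) / (1 - (-1)) = 11/2
P[1,5] = (5 - 5) / (5 - 1) = 0
P[-1,1,5] = (0 - 11/2) / (5 - (-1)) = -11/12
P(2) = -6 + (11/2)·(3) + (-11/12)·(3)·(1) = 31/4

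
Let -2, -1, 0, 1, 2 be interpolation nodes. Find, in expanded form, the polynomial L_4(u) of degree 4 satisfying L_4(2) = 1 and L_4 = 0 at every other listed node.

L_4(u) = (1/24)u^4 + (1/12)u^3 - (1/24)u^2 - (1/12)u

L_4(u) = (u + 2)(u + 1)u(u - 1) / [(4)·(3)·(2)·(1)]
       = (u^4 + 2u^3 - u^2 - 2u) / (24)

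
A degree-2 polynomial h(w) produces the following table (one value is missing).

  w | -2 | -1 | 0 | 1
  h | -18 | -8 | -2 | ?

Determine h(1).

The 3 known values determine h uniquely (degree ≤ 2).
L_0(1) = (2)·(1)/[(-1)·(-2)] = 1
L_1(1) = (3)·(1)/[(1)·(-1)] = -3
L_2(1) = (3)·(2)/[(2)·(1)] = 3
Sum: (-18)·(1) + (-8)·(-3) + (-2)·(3) = 0

0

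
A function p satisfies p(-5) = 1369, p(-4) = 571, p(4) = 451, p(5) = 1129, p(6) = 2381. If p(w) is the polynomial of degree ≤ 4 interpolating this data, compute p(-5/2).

361/4

Evaluate each Lagrange basis at w = -5/2:
L_0(-5/2) = (3/2)·(-13/2)·(-15/2)·(-17/2)/[(-1)·(-9)·(-10)·(-11)] = -221/352
L_1(-5/2) = (5/2)·(-13/2)·(-15/2)·(-17/2)/[(1)·(-8)·(-9)·(-10)] = 1105/768
L_2(-5/2) = (5/2)·(3/2)·(-15/2)·(-17/2)/[(9)·(8)·(-1)·(-2)] = 425/256
L_3(-5/2) = (5/2)·(3/2)·(-13/2)·(-17/2)/[(10)·(9)·(1)·(-1)] = -221/96
L_4(-5/2) = (5/2)·(3/2)·(-13/2)·(-15/2)/[(11)·(10)·(2)·(1)] = 585/704
Sum: 1369·(-221/352) + 571·(1105/768) + 451·(425/256) + 1129·(-221/96) + 2381·(585/704) = 361/4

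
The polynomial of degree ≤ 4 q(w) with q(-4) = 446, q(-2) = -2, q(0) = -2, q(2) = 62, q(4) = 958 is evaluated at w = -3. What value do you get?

Evaluate each Lagrange basis at w = -3:
L_0(-3) = (-1)·(-3)·(-5)·(-7)/[(-2)·(-4)·(-6)·(-8)] = 35/128
L_1(-3) = (1)·(-3)·(-5)·(-7)/[(2)·(-2)·(-4)·(-6)] = 35/32
L_2(-3) = (1)·(-1)·(-5)·(-7)/[(4)·(2)·(-2)·(-4)] = -35/64
L_3(-3) = (1)·(-1)·(-3)·(-7)/[(6)·(4)·(2)·(-2)] = 7/32
L_4(-3) = (1)·(-1)·(-3)·(-5)/[(8)·(6)·(4)·(2)] = -5/128
Sum: 446·(35/128) + (-2)·(35/32) + (-2)·(-35/64) + 62·(7/32) + 958·(-5/128) = 97

97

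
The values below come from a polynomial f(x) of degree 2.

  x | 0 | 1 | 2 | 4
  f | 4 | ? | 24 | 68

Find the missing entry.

11

The 3 known values determine f uniquely (degree ≤ 2).
Evaluate each Lagrange basis at x = 1:
L_0(1) = (-1)·(-3)/[(-2)·(-4)] = 3/8
L_1(1) = (1)·(-3)/[(2)·(-2)] = 3/4
L_2(1) = (1)·(-1)/[(4)·(2)] = -1/8
Sum: 4·(3/8) + 24·(3/4) + 68·(-1/8) = 11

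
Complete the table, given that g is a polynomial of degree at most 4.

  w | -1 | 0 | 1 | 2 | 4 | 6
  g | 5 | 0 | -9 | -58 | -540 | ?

-2214

The 5 known values determine g uniquely (degree ≤ 4).
Evaluate each Lagrange basis at w = 6:
L_0(6) = (6)·(5)·(4)·(2)/[(-1)·(-2)·(-3)·(-5)] = 8
L_1(6) = (7)·(5)·(4)·(2)/[(1)·(-1)·(-2)·(-4)] = -35
L_2(6) = (7)·(6)·(4)·(2)/[(2)·(1)·(-1)·(-3)] = 56
L_3(6) = (7)·(6)·(5)·(2)/[(3)·(2)·(1)·(-2)] = -35
L_4(6) = (7)·(6)·(5)·(4)/[(5)·(4)·(3)·(2)] = 7
Sum: 5·(8) + 0 + (-9)·(56) + (-58)·(-35) + (-540)·(7) = -2214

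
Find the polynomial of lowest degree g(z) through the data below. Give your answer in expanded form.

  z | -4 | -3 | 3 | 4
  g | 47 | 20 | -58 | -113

g(z) = -z^3 - 2z^2 - 4z - 1

L_0(z) = (z + 3)(z - 3)(z - 4) / [-56] = -(1/56)z^3 + (1/14)z^2 + (9/56)z - 9/14
L_1(z) = (z + 4)(z - 3)(z - 4) / [42] = (1/42)z^3 - (1/14)z^2 - (8/21)z + 8/7
L_2(z) = (z + 4)(z + 3)(z - 4) / [-42] = -(1/42)z^3 - (1/14)z^2 + (8/21)z + 8/7
L_3(z) = (z + 4)(z + 3)(z - 3) / [56] = (1/56)z^3 + (1/14)z^2 - (9/56)z - 9/14
g(z) = 47·L_0 + 20·L_1 + (-58)·L_2 + (-113)·L_3
  47·L_0(z) = -(47/56)z^3 + (47/14)z^2 + (423/56)z - 423/14
  20·L_1(z) = (10/21)z^3 - (10/7)z^2 - (160/21)z + 160/7
  (-58)·L_2(z) = (29/21)z^3 + (29/7)z^2 - (464/21)z - 464/7
  (-113)·L_3(z) = -(113/56)z^3 - (113/14)z^2 + (1017/56)z + 1017/14
Adding term by term: -z^3 - 2z^2 - 4z - 1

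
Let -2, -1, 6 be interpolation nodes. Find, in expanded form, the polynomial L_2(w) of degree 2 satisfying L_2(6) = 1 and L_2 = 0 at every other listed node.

L_2(w) = (1/56)w^2 + (3/56)w + 1/28

L_2(w) = (w + 2)(w + 1) / [(8)·(7)]
       = (w^2 + 3w + 2) / (56)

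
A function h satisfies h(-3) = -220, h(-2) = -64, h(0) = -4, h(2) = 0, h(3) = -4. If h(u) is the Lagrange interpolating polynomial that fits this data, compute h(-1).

-12

Evaluate each Lagrange basis at u = -1:
L_0(-1) = (1)·(-1)·(-3)·(-4)/[(-1)·(-3)·(-5)·(-6)] = -2/15
L_1(-1) = (2)·(-1)·(-3)·(-4)/[(1)·(-2)·(-4)·(-5)] = 3/5
L_2(-1) = (2)·(1)·(-3)·(-4)/[(3)·(2)·(-2)·(-3)] = 2/3
L_3(-1) = (2)·(1)·(-1)·(-4)/[(5)·(4)·(2)·(-1)] = -1/5
L_4(-1) = (2)·(1)·(-1)·(-3)/[(6)·(5)·(3)·(1)] = 1/15
Sum: (-220)·(-2/15) + (-64)·(3/5) + (-4)·(2/3) + 0 + (-4)·(1/15) = -12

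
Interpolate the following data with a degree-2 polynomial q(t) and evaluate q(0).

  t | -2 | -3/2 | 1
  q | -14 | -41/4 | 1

Using Newton's divided-difference form:
q[-2,-3/2] = (-41/4 - (-14)) / (-3/2 - (-2)) = 15/2
q[-3/2,1] = (1 - (-41/4)) / (1 - (-3/2)) = 9/2
q[-2,-3/2,1] = (9/2 - 15/2) / (1 - (-2)) = -1
q(0) = -14 + (15/2)·(2) + (-1)·(2)·(3/2) = -2

-2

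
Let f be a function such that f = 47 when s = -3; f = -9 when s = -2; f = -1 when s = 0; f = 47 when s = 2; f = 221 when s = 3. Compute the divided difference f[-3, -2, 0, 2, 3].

2

f[-3,-2] = (-9 - 47) / (-2 - (-3)) = -56
f[-2,0] = (-1 - (-9)) / (0 - (-2)) = 4
f[0,2] = (47 - (-1)) / (2 - 0) = 24
f[2,3] = (221 - 47) / (3 - 2) = 174
f[-3,-2,0] = (4 - (-56)) / (0 - (-3)) = 20
f[-2,0,2] = (24 - 4) / (2 - (-2)) = 5
f[0,2,3] = (174 - 24) / (3 - 0) = 50
f[-3,-2,0,2] = (5 - 20) / (2 - (-3)) = -3
f[-2,0,2,3] = (50 - 5) / (3 - (-2)) = 9
f[-3,-2,0,2,3] = (9 - (-3)) / (3 - (-3)) = 2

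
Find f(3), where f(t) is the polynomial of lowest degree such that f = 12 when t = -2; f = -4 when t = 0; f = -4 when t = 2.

Evaluate each Lagrange basis at t = 3:
L_0(3) = (3)·(1)/[(-2)·(-4)] = 3/8
L_1(3) = (5)·(1)/[(2)·(-2)] = -5/4
L_2(3) = (5)·(3)/[(4)·(2)] = 15/8
Sum: 12·(3/8) + (-4)·(-5/4) + (-4)·(15/8) = 2

2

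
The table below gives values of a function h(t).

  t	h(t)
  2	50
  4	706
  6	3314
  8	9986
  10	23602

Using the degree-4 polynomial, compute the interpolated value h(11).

34124

Using Newton's divided-difference form:
h[2,4] = (706 - 50) / (4 - 2) = 328
h[4,6] = (3314 - 706) / (6 - 4) = 1304
h[6,8] = (9986 - 3314) / (8 - 6) = 3336
h[8,10] = (23602 - 9986) / (10 - 8) = 6808
h[2,4,6] = (1304 - 328) / (6 - 2) = 244
h[4,6,8] = (3336 - 1304) / (8 - 4) = 508
h[6,8,10] = (6808 - 3336) / (10 - 6) = 868
h[2,4,6,8] = (508 - 244) / (8 - 2) = 44
h[4,6,8,10] = (868 - 508) / (10 - 4) = 60
h[2,4,6,8,10] = (60 - 44) / (10 - 2) = 2
h(11) = 50 + 328·(9) + 244·(9)·(7) + 44·(9)·(7)·(5) + 2·(9)·(7)·(5)·(3) = 34124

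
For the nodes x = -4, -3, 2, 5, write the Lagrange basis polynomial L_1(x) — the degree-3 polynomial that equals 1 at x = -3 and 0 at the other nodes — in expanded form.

L_1(x) = (x + 4)(x - 2)(x - 5) / [(1)·(-5)·(-8)]
       = (x^3 - 3x^2 - 18x + 40) / (40)

L_1(x) = (1/40)x^3 - (3/40)x^2 - (9/20)x + 1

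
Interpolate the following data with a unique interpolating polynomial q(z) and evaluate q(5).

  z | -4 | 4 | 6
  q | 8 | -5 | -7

-97/16

Evaluate each Lagrange basis at z = 5:
L_0(5) = (1)·(-1)/[(-8)·(-10)] = -1/80
L_1(5) = (9)·(-1)/[(8)·(-2)] = 9/16
L_2(5) = (9)·(1)/[(10)·(2)] = 9/20
Sum: 8·(-1/80) + (-5)·(9/16) + (-7)·(9/20) = -97/16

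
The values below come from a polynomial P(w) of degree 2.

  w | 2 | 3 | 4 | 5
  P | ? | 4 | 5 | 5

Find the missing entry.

The 3 known values determine P uniquely (degree ≤ 2).
L_0(2) = (-2)·(-3)/[(-1)·(-2)] = 3
L_1(2) = (-1)·(-3)/[(1)·(-1)] = -3
L_2(2) = (-1)·(-2)/[(2)·(1)] = 1
Sum: 4·(3) + 5·(-3) + 5·(1) = 2

2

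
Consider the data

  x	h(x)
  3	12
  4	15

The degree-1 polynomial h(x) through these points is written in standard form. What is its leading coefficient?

The leading coefficient equals the top divided difference h[3,4].
h[3,4] = (15 - 12) / (4 - 3) = 3

3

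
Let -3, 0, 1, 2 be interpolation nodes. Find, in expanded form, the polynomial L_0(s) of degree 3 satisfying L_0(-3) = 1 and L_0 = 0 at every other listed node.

L_0(s) = s(s - 1)(s - 2) / [(-3)·(-4)·(-5)]
       = (s^3 - 3s^2 + 2s) / (-60)

L_0(s) = -(1/60)s^3 + (1/20)s^2 - (1/30)s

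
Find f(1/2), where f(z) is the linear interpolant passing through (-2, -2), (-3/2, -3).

-7

Evaluate each Lagrange basis at z = 1/2:
L_0(1/2) = (2)/[(-1/2)] = -4
L_1(1/2) = (5/2)/[(1/2)] = 5
Sum: (-2)·(-4) + (-3)·(5) = -7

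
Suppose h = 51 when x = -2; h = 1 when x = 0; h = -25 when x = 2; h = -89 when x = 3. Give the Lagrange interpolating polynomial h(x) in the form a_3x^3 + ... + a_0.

h(x) = -4x^3 + 3x^2 - 3x + 1

L_0(x) = x(x - 2)(x - 3) / [-40] = -(1/40)x^3 + (1/8)x^2 - (3/20)x
L_1(x) = (x + 2)(x - 2)(x - 3) / [12] = (1/12)x^3 - (1/4)x^2 - (1/3)x + 1
L_2(x) = (x + 2)x(x - 3) / [-8] = -(1/8)x^3 + (1/8)x^2 + (3/4)x
L_3(x) = (x + 2)x(x - 2) / [15] = (1/15)x^3 - (4/15)x
h(x) = 51·L_0 + 1·L_1 + (-25)·L_2 + (-89)·L_3
  51·L_0(x) = -(51/40)x^3 + (51/8)x^2 - (153/20)x
  1·L_1(x) = (1/12)x^3 - (1/4)x^2 - (1/3)x + 1
  (-25)·L_2(x) = (25/8)x^3 - (25/8)x^2 - (75/4)x
  (-89)·L_3(x) = -(89/15)x^3 + (356/15)x
Adding term by term: -4x^3 + 3x^2 - 3x + 1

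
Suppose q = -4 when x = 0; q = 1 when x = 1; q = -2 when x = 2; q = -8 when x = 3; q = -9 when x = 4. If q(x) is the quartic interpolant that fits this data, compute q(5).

6

Evaluate each Lagrange basis at x = 5:
L_0(5) = (4)·(3)·(2)·(1)/[(-1)·(-2)·(-3)·(-4)] = 1
L_1(5) = (5)·(3)·(2)·(1)/[(1)·(-1)·(-2)·(-3)] = -5
L_2(5) = (5)·(4)·(2)·(1)/[(2)·(1)·(-1)·(-2)] = 10
L_3(5) = (5)·(4)·(3)·(1)/[(3)·(2)·(1)·(-1)] = -10
L_4(5) = (5)·(4)·(3)·(2)/[(4)·(3)·(2)·(1)] = 5
Sum: (-4)·(1) + 1·(-5) + (-2)·(10) + (-8)·(-10) + (-9)·(5) = 6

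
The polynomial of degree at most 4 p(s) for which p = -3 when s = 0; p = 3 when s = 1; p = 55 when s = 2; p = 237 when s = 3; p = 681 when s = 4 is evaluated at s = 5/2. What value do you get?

981/8

Using Newton's divided-difference form:
p[0,1] = (3 - (-3)) / (1 - 0) = 6
p[1,2] = (55 - 3) / (2 - 1) = 52
p[2,3] = (237 - 55) / (3 - 2) = 182
p[3,4] = (681 - 237) / (4 - 3) = 444
p[0,1,2] = (52 - 6) / (2 - 0) = 23
p[1,2,3] = (182 - 52) / (3 - 1) = 65
p[2,3,4] = (444 - 182) / (4 - 2) = 131
p[0,1,2,3] = (65 - 23) / (3 - 0) = 14
p[1,2,3,4] = (131 - 65) / (4 - 1) = 22
p[0,1,2,3,4] = (22 - 14) / (4 - 0) = 2
p(5/2) = -3 + 6·(5/2) + 23·(5/2)·(3/2) + 14·(5/2)·(3/2)·(1/2) + 2·(5/2)·(3/2)·(1/2)·(-1/2) = 981/8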